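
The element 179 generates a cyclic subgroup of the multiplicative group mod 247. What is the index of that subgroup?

36

The order of 179 must divide φ(247) = φ(13·19) = (13−1)·(19−1) = 12·18 = 216 = 2^3 · 3^3.
Divisors of 216: 1, 2, 3, 4, 6, 8, 9, 12, 18, 24, 27, 36, 54, 72, 108, 216.
Evaluate successive powers at the divisors of 216:
179^1 ≡ 179 (mod 247)
179^2 ≡ 178 (mod 247)
179^3 ≡ 246 (mod 247)
179^4 ≡ 68 (mod 247)
179^6 ≡ 1 (mod 247) ✓
Thus |⟨179⟩| = ord(179) = 6.
Index = |(Z/247Z)^×| / |⟨179⟩| = 216 / 6 = 36.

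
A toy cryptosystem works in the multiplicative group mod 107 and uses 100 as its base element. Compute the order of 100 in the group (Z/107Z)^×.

53

The order of 100 must divide φ(107) = 107 − 1 = 106 = 2 · 53.
Divisors of 106: 1, 2, 53, 106.
Compute 100^d (mod 107) for the divisors d until we hit 1:
100^1 ≡ 100
100^2 ≡ 49
100^53 ≡ 1
Hence ord(100) = 53.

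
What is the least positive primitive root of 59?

2

φ(59) = 59 − 1 = 58 = 2 · 29.
Test candidates g = 2, 3, … against the prime factors q ∈ {2, 29} of φ(59): g is a generator iff g^(58/q) ≢ 1 for every such q.
g = 2: 2^29 ≡ 58; 2^2 ≡ 4 — none is 1, so 2 is a primitive root.
Hence the least primitive root of 59 is 2.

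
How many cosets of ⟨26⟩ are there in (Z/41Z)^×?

The order of 26 must divide φ(41) = 41 − 1 = 40 = 2^3 · 5.
Divisors of 40: 1, 2, 4, 5, 8, 10, 20, 40.
Evaluate successive powers at the divisors of 40:
26^1 ≡ 26 (mod 41)
26^2 ≡ 20 (mod 41)
26^4 ≡ 31 (mod 41)
26^5 ≡ 27 (mod 41)
26^8 ≡ 18 (mod 41)
26^10 ≡ 32 (mod 41)
26^20 ≡ 40 (mod 41)
26^40 ≡ 1 (mod 41) ✓
Thus |⟨26⟩| = ord(26) = 40.
The index is φ(41) / ord(26) = 40 / 40 = 1.

1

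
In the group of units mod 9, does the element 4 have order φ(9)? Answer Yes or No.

φ(9) = φ(3^2) = 3·(3−1) = 6 = 2 · 3.
It suffices to check that the order of 4 is not a proper divisor of 6: compute 4^(6/q) for q ∈ {2, 3}.
4^3 ≡ 1 (mod 9)  [q = 2: ≡ 1 ✗]
4^2 ≡ 7 (mod 9)  [q = 3: ≢ 1 ✓]
The check at q = 2 fails, so 4 generates a proper subgroup.

No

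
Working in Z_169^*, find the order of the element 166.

78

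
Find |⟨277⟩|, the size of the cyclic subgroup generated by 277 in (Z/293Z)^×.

146

The order of 277 must divide φ(293) = 293 − 1 = 292 = 2^2 · 73.
Divisors of 292: 1, 2, 4, 73, 146, 292.
Test each divisor d:
277^1 ≡ 277 (mod 293)
277^2 ≡ 256 (mod 293)
277^4 ≡ 197 (mod 293)
277^73 ≡ 292 (mod 293)
277^146 ≡ 1 (mod 293) ✓
The smallest such exponent is 146, so the order of 277 is 146.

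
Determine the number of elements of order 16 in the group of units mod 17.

8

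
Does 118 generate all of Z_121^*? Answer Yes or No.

No

φ(121) = φ(11^2) = 11·(11−1) = 110 = 2 · 5 · 11.
118 is a primitive root mod 121 iff 118^(φ(121)/q) ≢ 1 for every prime q | φ(121), i.e. q ∈ {2, 5, 11}.
118^55 ≡ 120 (mod 121)  [q = 2: ≢ 1 ✓]
118^22 ≡ 9 (mod 121)  [q = 5: ≢ 1 ✓]
118^10 ≡ 1 (mod 121)  [q = 11: ≡ 1 ✗]
Since 118^10 ≡ 1, the order of 118 divides 10 < 110, so 118 is not a primitive root.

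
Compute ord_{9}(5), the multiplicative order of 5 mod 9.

6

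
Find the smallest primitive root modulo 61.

2

φ(61) = 61 − 1 = 60 = 2^2 · 3 · 5.
Test candidates g = 2, 3, … against the prime factors q ∈ {2, 3, 5} of φ(61): g is a generator iff g^(60/q) ≢ 1 for every such q.
g = 2: 2^30 ≡ 60; 2^20 ≡ 47; 2^12 ≡ 9 — none is 1, so 2 is a primitive root.
The smallest primitive root modulo 61 is 2.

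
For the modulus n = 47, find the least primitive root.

φ(47) = 47 − 1 = 46 = 2 · 23.
Test candidates g = 2, 3, … against the prime factors q ∈ {2, 23} of φ(47): g is a generator iff g^(46/q) ≢ 1 for every such q.
g = 2: 2^23 ≡ 1 — hits 1, so not a primitive root.
g = 3: 3^23 ≡ 1 — hits 1, so not a primitive root.
g = 4: 4^23 ≡ 1 — hits 1, so not a primitive root.
g = 5: 5^23 ≡ 46; 5^2 ≡ 25 — none is 1, so 5 is a primitive root.
The smallest primitive root modulo 47 is 5.

5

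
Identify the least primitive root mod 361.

2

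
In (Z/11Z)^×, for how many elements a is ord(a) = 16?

0

φ(11) = 11 − 1 = 10 = 2 · 5.
In a cyclic group of order 10, there are φ(d) elements of order d for each divisor d of 10, and zero for non-divisors.
Since 16 ∤ 10, the count is 0.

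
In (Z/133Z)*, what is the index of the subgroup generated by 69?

18

The order of 69 must divide φ(133) = φ(7·19) = (7−1)·(19−1) = 6·18 = 108 = 2^2 · 3^3.
Divisors of 108: 1, 2, 3, 4, 6, 9, 12, 18, 27, 36, 54, 108.
Check 69^d mod 133 for each divisor in increasing order:
69^1 ≡ 69 (mod 133)
69^2 ≡ 106 (mod 133)
69^3 ≡ 132 (mod 133)
69^4 ≡ 64 (mod 133)
69^6 ≡ 1 (mod 133) ✓
So ord_133(69) = 6, hence |⟨69⟩| = 6.
Index = |(Z/133Z)^×| / |⟨69⟩| = 108 / 6 = 18.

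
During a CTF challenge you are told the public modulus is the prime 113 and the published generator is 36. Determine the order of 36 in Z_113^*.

56

ord(36) | φ(113) = 113 − 1 = 112 = 2^4 · 7.
Divisors of 112: 1, 2, 4, 7, 8, 14, 16, 28, 56, 112.
Evaluate successive powers at the divisors of 112:
36^1 ≡ 36
36^2 ≡ 53
36^4 ≡ 97
36^7 ≡ 95
36^8 ≡ 30
36^14 ≡ 98
36^16 ≡ 109
36^28 ≡ 112
36^56 ≡ 1
Therefore the multiplicative order of 36 modulo 113 is 56.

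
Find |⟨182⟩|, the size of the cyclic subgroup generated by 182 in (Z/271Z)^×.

270

By Lagrange's theorem, ord_271(182) divides φ(271) = 271 − 1 = 270 = 2 · 3^3 · 5.
Divisors of 270: 1, 2, 3, 5, 6, 9, 10, 15, 18, 27, 30, 45, 54, 90, 135, 270.
Compute 182^d (mod 271) for the divisors d until we hit 1:
182^1 ≡ 182
182^2 ≡ 62
182^3 ≡ 173
182^5 ≡ 157
182^6 ≡ 119
182^9 ≡ 262
182^10 ≡ 259
182^15 ≡ 13
182^18 ≡ 81
182^27 ≡ 84
182^30 ≡ 169
182^45 ≡ 29
182^54 ≡ 10
182^90 ≡ 28
182^135 ≡ 270
182^270 ≡ 1
The smallest such exponent is 270, so the order of 182 is 270.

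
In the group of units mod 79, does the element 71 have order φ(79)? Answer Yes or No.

φ(79) = 79 − 1 = 78 = 2 · 3 · 13.
An element g generates (Z/79Z)^× iff g^(78/q) ≢ 1 (mod 79) for each prime q ∈ {2, 3, 13}.
71^39 ≡ 78 (mod 79)  [q = 2: ≢ 1 ✓]
71^26 ≡ 1 (mod 79)  [q = 3: ≡ 1 ✗]
71^6 ≡ 22 (mod 79)  [q = 13: ≢ 1 ✓]
71^26 ≡ 1 shows ord(71) | 26, strictly less than φ(79); not a primitive root.

No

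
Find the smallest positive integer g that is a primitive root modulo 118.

φ(118) = φ(2)·φ(59) = 1·58 = 58 = 2 · 29.
g is a primitive root iff g^(58/q) ≢ 1 (mod 118) for each prime q ∈ {2, 29}.
g = 2: gcd(2, 118) = 2 > 1, not a unit — skip.
g = 3: 3^29 ≡ 1 — hits 1, so not a primitive root.
g = 4: gcd(4, 118) = 2 > 1, not a unit — skip.
g = 5: 5^29 ≡ 1 — hits 1, so not a primitive root.
g = 6: gcd(6, 118) = 2 > 1, not a unit — skip.
g = 7: 7^29 ≡ 1 — hits 1, so not a primitive root.
g = 8: gcd(8, 118) = 2 > 1, not a unit — skip.
g = 9: 9^29 ≡ 1 — hits 1, so not a primitive root.
g = 10: gcd(10, 118) = 2 > 1, not a unit — skip.
g = 11: 11^29 ≡ 117; 11^2 ≡ 3 — none is 1, so 11 is a primitive root.
So 11 is the smallest generator of (Z/118Z)^×.

11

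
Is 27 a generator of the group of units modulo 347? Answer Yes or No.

No

φ(347) = 347 − 1 = 346 = 2 · 173.
Test 27^(346/q) mod 347 for each prime factor q of 346:
27^173 ≡ 1 (mod 347)  [q = 2: ≡ 1 ✗]
27^2 ≡ 35 (mod 347)  [q = 173: ≢ 1 ✓]
The check at q = 2 fails, so 27 generates a proper subgroup.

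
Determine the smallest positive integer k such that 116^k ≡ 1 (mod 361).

18

ord(116) | φ(361) = φ(19^2) = 19·(19−1) = 342 = 2 · 3^2 · 19.
Divisors of 342: 1, 2, 3, 6, 9, 18, 19, 38, 57, 114, 171, 342.
Test each divisor d:
116^1 ≡ 116
116^2 ≡ 99
116^3 ≡ 293
116^6 ≡ 292
116^9 ≡ 360
116^18 ≡ 1
Hence ord(116) = 18.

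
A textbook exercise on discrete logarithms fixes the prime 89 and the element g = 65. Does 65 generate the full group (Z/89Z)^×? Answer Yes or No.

φ(89) = 89 − 1 = 88 = 2^3 · 11.
Test 65^(88/q) mod 89 for each prime factor q of 88:
65^44 ≡ 88 (mod 89)  [q = 2: ≢ 1 ✓]
65^8 ≡ 78 (mod 89)  [q = 11: ≢ 1 ✓]
All checks pass, so 65 has order 88 and is a primitive root modulo 89.

Yes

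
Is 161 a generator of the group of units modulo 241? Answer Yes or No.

No

φ(241) = 241 − 1 = 240 = 2^4 · 3 · 5.
Test 161^(240/q) mod 241 for each prime factor q of 240:
161^120 ≡ 1 (mod 241)  [q = 2: ≡ 1 ✗]
161^80 ≡ 15 (mod 241)  [q = 3: ≢ 1 ✓]
161^48 ≡ 205 (mod 241)  [q = 5: ≢ 1 ✓]
The check at q = 2 fails, so 161 generates a proper subgroup.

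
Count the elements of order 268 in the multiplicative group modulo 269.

φ(269) = 269 − 1 = 268 = 2^2 · 67.
In a cyclic group of order 268, there are φ(d) elements of order d for each divisor d of 268, and zero for non-divisors.
268 = 2^2 · 67 divides 268, and φ(268) = 132.

132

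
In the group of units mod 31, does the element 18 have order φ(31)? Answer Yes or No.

No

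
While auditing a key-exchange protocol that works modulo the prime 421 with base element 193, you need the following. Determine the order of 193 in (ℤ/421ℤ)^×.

420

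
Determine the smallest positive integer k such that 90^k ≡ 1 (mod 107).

53

Since 90 ∈ (Z/107Z)^×, its order divides φ(107) = 107 − 1 = 106 = 2 · 53.
Divisors of 106: 1, 2, 53, 106.
Compute 90^d (mod 107) for the divisors d until we hit 1:
90^1 ≡ 90
90^2 ≡ 75
90^53 ≡ 1
So ord_107(90) = 53.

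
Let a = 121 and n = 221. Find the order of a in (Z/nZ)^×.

ord(121) | φ(221) = φ(13·17) = (13−1)·(17−1) = 12·16 = 192 = 2^6 · 3.
Divisors of 192: 1, 2, 3, 4, 6, 8, 12, 16, 24, 32, 48, 64, 96, 192.
Compute 121^d (mod 221) for the divisors d until we hit 1:
121^1 ≡ 121 (mod 221)
121^2 ≡ 55 (mod 221)
121^3 ≡ 25 (mod 221)
121^4 ≡ 152 (mod 221)
121^6 ≡ 183 (mod 221)
121^8 ≡ 120 (mod 221)
121^12 ≡ 118 (mod 221)
121^16 ≡ 35 (mod 221)
121^24 ≡ 1 (mod 221) ✓
The smallest such exponent is 24, so the order of 121 is 24.

24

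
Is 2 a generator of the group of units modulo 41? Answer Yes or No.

φ(41) = 41 − 1 = 40 = 2^3 · 5.
Test 2^(40/q) mod 41 for each prime factor q of 40:
2^20 ≡ 1 (mod 41)  [q = 2: ≡ 1 ✗]
2^8 ≡ 10 (mod 41)  [q = 5: ≢ 1 ✓]
The check at q = 2 fails, so 2 generates a proper subgroup.

No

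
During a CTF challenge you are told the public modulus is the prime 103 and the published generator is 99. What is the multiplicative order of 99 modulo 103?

102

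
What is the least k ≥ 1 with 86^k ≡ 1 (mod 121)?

ord(86) | φ(121) = φ(11^2) = 11·(11−1) = 110 = 2 · 5 · 11.
Divisors of 110: 1, 2, 5, 10, 11, 22, 55, 110.
Compute 86^d (mod 121) for the divisors d until we hit 1:
86^1 ≡ 86
86^2 ≡ 15
86^5 ≡ 111
86^10 ≡ 100
86^11 ≡ 9
86^22 ≡ 81
86^55 ≡ 1
Hence ord(86) = 55.

55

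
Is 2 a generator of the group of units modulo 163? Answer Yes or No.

φ(163) = 163 − 1 = 162 = 2 · 3^4.
2 is a primitive root mod 163 iff 2^(φ(163)/q) ≢ 1 for every prime q | φ(163), i.e. q ∈ {2, 3}.
2^81 ≡ 162 (mod 163)  [q = 2: ≢ 1 ✓]
2^54 ≡ 104 (mod 163)  [q = 3: ≢ 1 ✓]
All checks pass, so 2 has order 162 and is a primitive root modulo 163.

Yes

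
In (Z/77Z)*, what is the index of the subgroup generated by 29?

6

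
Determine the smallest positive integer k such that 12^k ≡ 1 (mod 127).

126

ord(12) | φ(127) = 127 − 1 = 126 = 2 · 3^2 · 7.
Divisors of 126: 1, 2, 3, 6, 7, 9, 14, 18, 21, 42, 63, 126.
Evaluate successive powers at the divisors of 126:
12^1 ≡ 12
12^2 ≡ 17
12^3 ≡ 77
12^6 ≡ 87
12^7 ≡ 28
12^9 ≡ 95
12^14 ≡ 22
12^18 ≡ 8
12^21 ≡ 108
12^42 ≡ 107
12^63 ≡ 126
12^126 ≡ 1
Hence ord(12) = 126.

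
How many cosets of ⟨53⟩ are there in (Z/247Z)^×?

Since 53 ∈ (Z/247Z)^×, its order divides φ(247) = φ(13·19) = (13−1)·(19−1) = 12·18 = 216 = 2^3 · 3^3.
Divisors of 216: 1, 2, 3, 4, 6, 8, 9, 12, 18, 24, 27, 36, 54, 72, 108, 216.
Check 53^d mod 247 for each divisor in increasing order:
53^1 ≡ 53 (mod 247)
53^2 ≡ 92 (mod 247)
53^3 ≡ 183 (mod 247)
53^4 ≡ 66 (mod 247)
53^6 ≡ 144 (mod 247)
53^8 ≡ 157 (mod 247)
53^9 ≡ 170 (mod 247)
53^12 ≡ 235 (mod 247)
53^18 ≡ 1 (mod 247) ✓
So ord_247(53) = 18, hence |⟨53⟩| = 18.
[(Z/247Z)^× : ⟨53⟩] = 216/18 = 12.

12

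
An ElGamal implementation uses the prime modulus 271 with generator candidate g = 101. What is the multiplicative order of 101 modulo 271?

270

By Lagrange's theorem, ord_271(101) divides φ(271) = 271 − 1 = 270 = 2 · 3^3 · 5.
Divisors of 270: 1, 2, 3, 5, 6, 9, 10, 15, 18, 27, 30, 45, 54, 90, 135, 270.
Check 101^d mod 271 for each divisor in increasing order:
101^1 ≡ 101
101^2 ≡ 174
101^3 ≡ 230
101^5 ≡ 183
101^6 ≡ 55
101^9 ≡ 184
101^10 ≡ 156
101^15 ≡ 93
101^18 ≡ 252
101^27 ≡ 27
101^30 ≡ 248
101^45 ≡ 29
101^54 ≡ 187
101^90 ≡ 28
101^135 ≡ 270
101^270 ≡ 1
The smallest such exponent is 270, so the order of 101 is 270.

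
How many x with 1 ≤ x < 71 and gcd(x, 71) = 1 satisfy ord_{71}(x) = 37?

φ(71) = 71 − 1 = 70 = 2 · 5 · 7.
Since (Z/71Z)^× is cyclic of order 70, the number of elements of order d is φ(d) when d | 70 and 0 otherwise.
Here 70 is not a multiple of 37, so there are no elements of order 37.

0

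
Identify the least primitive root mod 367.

φ(367) = 367 − 1 = 366 = 2 · 3 · 61.
g is a primitive root iff g^(366/q) ≢ 1 (mod 367) for each prime q ∈ {2, 3, 61}.
g = 2: 2^183 ≡ 1 — hits 1, so not a primitive root.
g = 3: 3^183 ≡ 366; 3^122 ≡ 1 — hits 1, so not a primitive root.
g = 4: 4^183 ≡ 1 — hits 1, so not a primitive root.
g = 5: 5^183 ≡ 366; 5^122 ≡ 1 — hits 1, so not a primitive root.
g = 6: 6^183 ≡ 366; 6^122 ≡ 283; 6^6 ≡ 47 — none is 1, so 6 is a primitive root.
So 6 is the smallest generator of (Z/367Z)^×.

6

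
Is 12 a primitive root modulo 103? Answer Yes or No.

φ(103) = 103 − 1 = 102 = 2 · 3 · 17.
It suffices to check that the order of 12 is not a proper divisor of 102: compute 12^(102/q) for q ∈ {2, 3, 17}.
12^51 ≡ 102 (mod 103)  [q = 2: ≢ 1 ✓]
12^34 ≡ 56 (mod 103)  [q = 3: ≢ 1 ✓]
12^6 ≡ 14 (mod 103)  [q = 17: ≢ 1 ✓]
None equal 1, so ord_103(12) = 102: 12 is a primitive root.

Yes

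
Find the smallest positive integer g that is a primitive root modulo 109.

φ(109) = 109 − 1 = 108 = 2^2 · 3^3.
Test candidates g = 2, 3, … against the prime factors q ∈ {2, 3} of φ(109): g is a generator iff g^(108/q) ≢ 1 for every such q.
g = 2: 2^54 ≡ 108; 2^36 ≡ 1 — hits 1, so not a primitive root.
g = 3: 3^54 ≡ 1 — hits 1, so not a primitive root.
g = 4: 4^54 ≡ 1 — hits 1, so not a primitive root.
g = 5: 5^54 ≡ 1 — hits 1, so not a primitive root.
g = 6: 6^54 ≡ 108; 6^36 ≡ 63 — none is 1, so 6 is a primitive root.
The smallest primitive root modulo 109 is 6.

6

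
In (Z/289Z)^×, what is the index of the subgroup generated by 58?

1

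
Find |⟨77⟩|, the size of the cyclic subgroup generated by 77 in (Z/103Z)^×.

102

Since 77 ∈ (Z/103Z)^×, its order divides φ(103) = 103 − 1 = 102 = 2 · 3 · 17.
Divisors of 102: 1, 2, 3, 6, 17, 34, 51, 102.
Test each divisor d:
77^1 ≡ 77
77^2 ≡ 58
77^3 ≡ 37
77^6 ≡ 30
77^17 ≡ 47
77^34 ≡ 46
77^51 ≡ 102
77^102 ≡ 1
The smallest such exponent is 102, so the order of 77 is 102.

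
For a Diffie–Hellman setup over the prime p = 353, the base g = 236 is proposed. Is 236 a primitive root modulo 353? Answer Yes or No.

φ(353) = 353 − 1 = 352 = 2^5 · 11.
Test 236^(352/q) mod 353 for each prime factor q of 352:
236^176 ≡ 352 (mod 353)  [q = 2: ≢ 1 ✓]
236^32 ≡ 187 (mod 353)  [q = 11: ≢ 1 ✓]
All checks pass, so 236 has order 352 and is a primitive root modulo 353.

Yes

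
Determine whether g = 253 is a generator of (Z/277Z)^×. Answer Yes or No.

Yes

φ(277) = 277 − 1 = 276 = 2^2 · 3 · 23.
It suffices to check that the order of 253 is not a proper divisor of 276: compute 253^(276/q) for q ∈ {2, 3, 23}.
253^138 ≡ 276 (mod 277)  [q = 2: ≢ 1 ✓]
253^92 ≡ 160 (mod 277)  [q = 3: ≢ 1 ✓]
253^12 ≡ 203 (mod 277)  [q = 23: ≢ 1 ✓]
All checks pass, so 253 has order 276 and is a primitive root modulo 277.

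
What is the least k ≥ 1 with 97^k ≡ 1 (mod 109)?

27

Since 97 ∈ (Z/109Z)^×, its order divides φ(109) = 109 − 1 = 108 = 2^2 · 3^3.
Divisors of 108: 1, 2, 3, 4, 6, 9, 12, 18, 27, 36, 54, 108.
Test each divisor d:
97^1 ≡ 97 (mod 109)
97^2 ≡ 35 (mod 109)
97^3 ≡ 16 (mod 109)
97^4 ≡ 26 (mod 109)
97^6 ≡ 38 (mod 109)
97^9 ≡ 63 (mod 109)
97^12 ≡ 27 (mod 109)
97^18 ≡ 45 (mod 109)
97^27 ≡ 1 (mod 109) ✓
Hence ord(97) = 27.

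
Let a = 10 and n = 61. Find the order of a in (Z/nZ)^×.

The order of 10 must divide φ(61) = 61 − 1 = 60 = 2^2 · 3 · 5.
Divisors of 60: 1, 2, 3, 4, 5, 6, 10, 12, 15, 20, 30, 60.
Evaluate successive powers at the divisors of 60:
10^1 ≡ 10
10^2 ≡ 39
10^3 ≡ 24
10^4 ≡ 57
10^5 ≡ 21
10^6 ≡ 27
10^10 ≡ 14
10^12 ≡ 58
10^15 ≡ 50
10^20 ≡ 13
10^30 ≡ 60
10^60 ≡ 1
The smallest such exponent is 60, so the order of 10 is 60.

60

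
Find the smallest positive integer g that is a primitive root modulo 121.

φ(121) = φ(11^2) = 11·(11−1) = 110 = 2 · 5 · 11.
Test candidates g = 2, 3, … against the prime factors q ∈ {2, 5, 11} of φ(121): g is a generator iff g^(110/q) ≢ 1 for every such q.
g = 2: 2^55 ≡ 120; 2^22 ≡ 81; 2^10 ≡ 56 — none is 1, so 2 is a primitive root.
The smallest primitive root modulo 121 is 2.

2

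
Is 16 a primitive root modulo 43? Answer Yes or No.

No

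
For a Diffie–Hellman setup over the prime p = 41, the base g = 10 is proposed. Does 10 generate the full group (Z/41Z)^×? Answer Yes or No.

No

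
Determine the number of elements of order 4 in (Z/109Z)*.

2

φ(109) = 109 − 1 = 108 = 2^2 · 3^3.
(Z/109Z)^× is cyclic (|G| = 108); a cyclic group of order m has exactly φ(d) elements of each order d | m, and none otherwise.
4 = 2^2 divides 108, and φ(4) = 2.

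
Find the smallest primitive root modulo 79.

3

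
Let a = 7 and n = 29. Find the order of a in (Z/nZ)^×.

By Lagrange's theorem, ord_29(7) divides φ(29) = 29 − 1 = 28 = 2^2 · 7.
Divisors of 28: 1, 2, 4, 7, 14, 28.
Test each divisor d:
7^1 ≡ 7 (mod 29)
7^2 ≡ 20 (mod 29)
7^4 ≡ 23 (mod 29)
7^7 ≡ 1 (mod 29) ✓
The smallest such exponent is 7, so the order of 7 is 7.

7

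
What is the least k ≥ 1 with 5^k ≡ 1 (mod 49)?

The order of 5 must divide φ(49) = φ(7^2) = 7·(7−1) = 42 = 2 · 3 · 7.
Divisors of 42: 1, 2, 3, 6, 7, 14, 21, 42.
Test each divisor d:
5^1 ≡ 5 (mod 49)
5^2 ≡ 25 (mod 49)
5^3 ≡ 27 (mod 49)
5^6 ≡ 43 (mod 49)
5^7 ≡ 19 (mod 49)
5^14 ≡ 18 (mod 49)
5^21 ≡ 48 (mod 49)
5^42 ≡ 1 (mod 49) ✓
Hence ord(5) = 42.

42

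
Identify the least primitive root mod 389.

φ(389) = 389 − 1 = 388 = 2^2 · 97.
g is a primitive root iff g^(388/q) ≢ 1 (mod 389) for each prime q ∈ {2, 97}.
g = 2: 2^194 ≡ 388; 2^4 ≡ 16 — none is 1, so 2 is a primitive root.
So 2 is the smallest generator of (Z/389Z)^×.

2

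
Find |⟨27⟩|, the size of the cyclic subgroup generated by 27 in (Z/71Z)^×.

The order of 27 must divide φ(71) = 71 − 1 = 70 = 2 · 5 · 7.
Divisors of 70: 1, 2, 5, 7, 10, 14, 35, 70.
Evaluate successive powers at the divisors of 70:
27^1 ≡ 27
27^2 ≡ 19
27^5 ≡ 20
27^7 ≡ 25
27^10 ≡ 45
27^14 ≡ 57
27^35 ≡ 1
Hence ord(27) = 35.

35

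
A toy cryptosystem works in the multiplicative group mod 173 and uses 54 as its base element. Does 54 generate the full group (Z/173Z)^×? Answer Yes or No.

No

φ(173) = 173 − 1 = 172 = 2^2 · 43.
It suffices to check that the order of 54 is not a proper divisor of 172: compute 54^(172/q) for q ∈ {2, 43}.
54^86 ≡ 1 (mod 173)  [q = 2: ≡ 1 ✗]
54^4 ≡ 106 (mod 173)  [q = 43: ≢ 1 ✓]
The check at q = 2 fails, so 54 generates a proper subgroup.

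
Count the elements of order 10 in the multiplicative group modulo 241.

4

φ(241) = 241 − 1 = 240 = 2^4 · 3 · 5.
In a cyclic group of order 240, there are φ(d) elements of order d for each divisor d of 240, and zero for non-divisors.
10 = 2 · 5 divides 240, and φ(10) = 4.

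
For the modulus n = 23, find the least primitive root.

5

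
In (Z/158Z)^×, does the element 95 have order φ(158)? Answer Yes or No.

No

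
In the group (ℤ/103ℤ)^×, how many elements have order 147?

φ(103) = 103 − 1 = 102 = 2 · 3 · 17.
In a cyclic group of order 102, there are φ(d) elements of order d for each divisor d of 102, and zero for non-divisors.
Here 102 is not a multiple of 147, so there are no elements of order 147.

0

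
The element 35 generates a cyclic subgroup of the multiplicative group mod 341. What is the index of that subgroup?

30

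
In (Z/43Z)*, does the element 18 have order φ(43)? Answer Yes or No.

Yes

φ(43) = 43 − 1 = 42 = 2 · 3 · 7.
18 is a primitive root mod 43 iff 18^(φ(43)/q) ≢ 1 for every prime q | φ(43), i.e. q ∈ {2, 3, 7}.
18^21 ≡ 42 (mod 43)  [q = 2: ≢ 1 ✓]
18^14 ≡ 6 (mod 43)  [q = 3: ≢ 1 ✓]
18^6 ≡ 41 (mod 43)  [q = 7: ≢ 1 ✓]
None equal 1, so ord_43(18) = 42: 18 is a primitive root.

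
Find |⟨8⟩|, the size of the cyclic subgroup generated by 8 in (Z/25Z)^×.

20

By Lagrange's theorem, ord_25(8) divides φ(25) = φ(5^2) = 5·(5−1) = 20 = 2^2 · 5.
Divisors of 20: 1, 2, 4, 5, 10, 20.
Evaluate successive powers at the divisors of 20:
8^1 ≡ 8 (mod 25)
8^2 ≡ 14 (mod 25)
8^4 ≡ 21 (mod 25)
8^5 ≡ 18 (mod 25)
8^10 ≡ 24 (mod 25)
8^20 ≡ 1 (mod 25) ✓
Hence ord(8) = 20.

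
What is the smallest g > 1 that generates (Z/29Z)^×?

2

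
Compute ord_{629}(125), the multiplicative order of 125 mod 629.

48

The order of 125 must divide φ(629) = φ(17·37) = (17−1)·(37−1) = 16·36 = 576 = 2^6 · 3^2.
Divisors of 576: 1, 2, 3, 4, 6, 8, 9, 12, 16, 18, 24, 32, 36, 48, 64, 72, 96, 144, 192, 288, 576.
Check 125^d mod 629 for each divisor in increasing order:
125^1 ≡ 125
125^2 ≡ 529
125^3 ≡ 80
125^4 ≡ 565
125^6 ≡ 110
125^8 ≡ 322
125^9 ≡ 623
125^12 ≡ 149
125^16 ≡ 528
125^18 ≡ 36
125^24 ≡ 186
125^32 ≡ 137
125^36 ≡ 38
125^48 ≡ 1
Hence ord(125) = 48.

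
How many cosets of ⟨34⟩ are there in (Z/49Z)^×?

3

ord(34) | φ(49) = φ(7^2) = 7·(7−1) = 42 = 2 · 3 · 7.
Divisors of 42: 1, 2, 3, 6, 7, 14, 21, 42.
Check 34^d mod 49 for each divisor in increasing order:
34^1 ≡ 34 (mod 49)
34^2 ≡ 29 (mod 49)
34^3 ≡ 6 (mod 49)
34^6 ≡ 36 (mod 49)
34^7 ≡ 48 (mod 49)
34^14 ≡ 1 (mod 49) ✓
So ord_49(34) = 14, hence |⟨34⟩| = 14.
Index = |(Z/49Z)^×| / |⟨34⟩| = 42 / 14 = 3.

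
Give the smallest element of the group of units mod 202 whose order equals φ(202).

3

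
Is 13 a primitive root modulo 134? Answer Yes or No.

φ(134) = φ(2)·φ(67) = 1·66 = 66 = 2 · 3 · 11.
It suffices to check that the order of 13 is not a proper divisor of 66: compute 13^(66/q) for q ∈ {2, 3, 11}.
13^33 ≡ 133 (mod 134)  [q = 2: ≢ 1 ✓]
13^22 ≡ 37 (mod 134)  [q = 3: ≢ 1 ✓]
13^6 ≡ 129 (mod 134)  [q = 11: ≢ 1 ✓]
None equal 1, so ord_134(13) = 66: 13 is a primitive root.

Yes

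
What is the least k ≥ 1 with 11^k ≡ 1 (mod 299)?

ord(11) | φ(299) = φ(13·23) = (13−1)·(23−1) = 12·22 = 264 = 2^3 · 3 · 11.
Divisors of 264: 1, 2, 3, 4, 6, 8, 11, 12, 22, 24, 33, 44, 66, 88, 132, 264.
Compute 11^d (mod 299) for the divisors d until we hit 1:
11^1 ≡ 11
11^2 ≡ 121
11^3 ≡ 135
11^4 ≡ 289
11^6 ≡ 285
11^8 ≡ 100
11^11 ≡ 45
11^12 ≡ 196
11^22 ≡ 231
11^24 ≡ 144
11^33 ≡ 229
11^44 ≡ 139
11^66 ≡ 116
11^88 ≡ 185
11^132 ≡ 1
So ord_299(11) = 132.

132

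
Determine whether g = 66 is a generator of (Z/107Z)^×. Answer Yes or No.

Yes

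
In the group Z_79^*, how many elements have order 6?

2

φ(79) = 79 − 1 = 78 = 2 · 3 · 13.
In a cyclic group of order 78, there are φ(d) elements of order d for each divisor d of 78, and zero for non-divisors.
6 = 2 · 3 divides 78, and φ(6) = 2.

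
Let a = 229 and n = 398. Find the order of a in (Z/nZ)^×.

By Lagrange's theorem, ord_398(229) divides φ(398) = φ(2)·φ(199) = 1·198 = 198 = 2 · 3^2 · 11.
Divisors of 198: 1, 2, 3, 6, 9, 11, 18, 22, 33, 66, 99, 198.
Compute 229^d (mod 398) for the divisors d until we hit 1:
229^1 ≡ 229
229^2 ≡ 303
229^3 ≡ 135
229^6 ≡ 315
229^9 ≡ 337
229^11 ≡ 223
229^18 ≡ 139
229^22 ≡ 377
229^33 ≡ 93
229^66 ≡ 291
229^99 ≡ 397
229^198 ≡ 1
Hence ord(229) = 198.

198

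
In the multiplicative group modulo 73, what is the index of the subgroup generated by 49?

6

The order of 49 must divide φ(73) = 73 − 1 = 72 = 2^3 · 3^2.
Divisors of 72: 1, 2, 3, 4, 6, 8, 9, 12, 18, 24, 36, 72.
Check 49^d mod 73 for each divisor in increasing order:
49^1 ≡ 49 (mod 73)
49^2 ≡ 65 (mod 73)
49^3 ≡ 46 (mod 73)
49^4 ≡ 64 (mod 73)
49^6 ≡ 72 (mod 73)
49^8 ≡ 8 (mod 73)
49^9 ≡ 27 (mod 73)
49^12 ≡ 1 (mod 73) ✓
So ord_73(49) = 12, hence |⟨49⟩| = 12.
The index is φ(73) / ord(49) = 72 / 12 = 6.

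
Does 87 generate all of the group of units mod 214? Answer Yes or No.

φ(214) = φ(2)·φ(107) = 1·106 = 106 = 2 · 53.
An element g generates (Z/214Z)^× iff g^(106/q) ≢ 1 (mod 214) for each prime q ∈ {2, 53}.
87^53 ≡ 1 (mod 214)  [q = 2: ≡ 1 ✗]
87^2 ≡ 79 (mod 214)  [q = 53: ≢ 1 ✓]
Since 87^53 ≡ 1, the order of 87 divides 53 < 106, so 87 is not a primitive root.

No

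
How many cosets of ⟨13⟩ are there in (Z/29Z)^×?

2

Since 13 ∈ (Z/29Z)^×, its order divides φ(29) = 29 − 1 = 28 = 2^2 · 7.
Divisors of 28: 1, 2, 4, 7, 14, 28.
Compute 13^d (mod 29) for the divisors d until we hit 1:
13^1 ≡ 13 (mod 29)
13^2 ≡ 24 (mod 29)
13^4 ≡ 25 (mod 29)
13^7 ≡ 28 (mod 29)
13^14 ≡ 1 (mod 29) ✓
So ord_29(13) = 14, hence |⟨13⟩| = 14.
Index = |(Z/29Z)^×| / |⟨13⟩| = 28 / 14 = 2.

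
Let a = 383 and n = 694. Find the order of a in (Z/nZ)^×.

173

By Lagrange's theorem, ord_694(383) divides φ(694) = φ(2)·φ(347) = 1·346 = 346 = 2 · 173.
Divisors of 346: 1, 2, 173, 346.
Compute 383^d (mod 694) for the divisors d until we hit 1:
383^1 ≡ 383
383^2 ≡ 255
383^173 ≡ 1
Hence ord(383) = 173.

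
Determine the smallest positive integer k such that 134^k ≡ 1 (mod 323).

8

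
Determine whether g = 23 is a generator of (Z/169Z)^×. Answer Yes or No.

No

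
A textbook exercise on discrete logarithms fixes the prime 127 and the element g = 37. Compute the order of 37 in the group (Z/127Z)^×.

Since 37 ∈ (Z/127Z)^×, its order divides φ(127) = 127 − 1 = 126 = 2 · 3^2 · 7.
Divisors of 126: 1, 2, 3, 6, 7, 9, 14, 18, 21, 42, 63, 126.
Test each divisor d:
37^1 ≡ 37 (mod 127)
37^2 ≡ 99 (mod 127)
37^3 ≡ 107 (mod 127)
37^6 ≡ 19 (mod 127)
37^7 ≡ 68 (mod 127)
37^9 ≡ 1 (mod 127) ✓
Hence ord(37) = 9.

9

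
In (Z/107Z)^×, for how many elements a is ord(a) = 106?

φ(107) = 107 − 1 = 106 = 2 · 53.
In a cyclic group of order 106, there are φ(d) elements of order d for each divisor d of 106, and zero for non-divisors.
106 = 2 · 53 divides 106, and φ(106) = 52.

52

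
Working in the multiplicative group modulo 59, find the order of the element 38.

58

The order of 38 must divide φ(59) = 59 − 1 = 58 = 2 · 29.
Divisors of 58: 1, 2, 29, 58.
Compute 38^d (mod 59) for the divisors d until we hit 1:
38^1 ≡ 38 (mod 59)
38^2 ≡ 28 (mod 59)
38^29 ≡ 58 (mod 59)
38^58 ≡ 1 (mod 59) ✓
So ord_59(38) = 58.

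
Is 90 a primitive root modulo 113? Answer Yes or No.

Yes

φ(113) = 113 − 1 = 112 = 2^4 · 7.
90 is a primitive root mod 113 iff 90^(φ(113)/q) ≢ 1 for every prime q | φ(113), i.e. q ∈ {2, 7}.
90^56 ≡ 112 (mod 113)  [q = 2: ≢ 1 ✓]
90^16 ≡ 30 (mod 113)  [q = 7: ≢ 1 ✓]
All checks pass, so 90 has order 112 and is a primitive root modulo 113.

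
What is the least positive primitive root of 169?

φ(169) = φ(13^2) = 13·(13−1) = 156 = 2^2 · 3 · 13.
Test candidates g = 2, 3, … against the prime factors q ∈ {2, 3, 13} of φ(169): g is a generator iff g^(156/q) ≢ 1 for every such q.
g = 2: 2^78 ≡ 168; 2^52 ≡ 146; 2^12 ≡ 40 — none is 1, so 2 is a primitive root.
Hence the least primitive root of 169 is 2.

2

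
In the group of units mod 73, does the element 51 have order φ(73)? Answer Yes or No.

φ(73) = 73 − 1 = 72 = 2^3 · 3^2.
An element g generates (Z/73Z)^× iff g^(72/q) ≢ 1 (mod 73) for each prime q ∈ {2, 3}.
51^36 ≡ 72 (mod 73)  [q = 2: ≢ 1 ✓]
51^24 ≡ 1 (mod 73)  [q = 3: ≡ 1 ✗]
Since 51^24 ≡ 1, the order of 51 divides 24 < 72, so 51 is not a primitive root.

No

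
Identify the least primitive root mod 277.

5

φ(277) = 277 − 1 = 276 = 2^2 · 3 · 23.
Test candidates g = 2, 3, … against the prime factors q ∈ {2, 3, 23} of φ(277): g is a generator iff g^(276/q) ≢ 1 for every such q.
g = 2: 2^138 ≡ 276; 2^92 ≡ 1 — hits 1, so not a primitive root.
g = 3: 3^138 ≡ 1 — hits 1, so not a primitive root.
g = 4: 4^138 ≡ 1 — hits 1, so not a primitive root.
g = 5: 5^138 ≡ 276; 5^92 ≡ 116; 5^12 ≡ 27 — none is 1, so 5 is a primitive root.
The smallest primitive root modulo 277 is 5.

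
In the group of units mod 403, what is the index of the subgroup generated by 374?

Since 374 ∈ (Z/403Z)^×, its order divides φ(403) = φ(13·31) = (13−1)·(31−1) = 12·30 = 360 = 2^3 · 3^2 · 5.
Divisors of 360: 1, 2, 3, 4, 5, 6, 8, 9, 10, 12, 15, 18, 20, 24, 30, 36, 40, 45, 60, 72, 90, 120, 180, 360.
Test each divisor d:
374^1 ≡ 374 (mod 403)
374^2 ≡ 35 (mod 403)
374^3 ≡ 194 (mod 403)
374^4 ≡ 16 (mod 403)
374^5 ≡ 342 (mod 403)
374^6 ≡ 157 (mod 403)
374^8 ≡ 256 (mod 403)
374^9 ≡ 233 (mod 403)
374^10 ≡ 94 (mod 403)
374^12 ≡ 66 (mod 403)
374^15 ≡ 311 (mod 403)
374^18 ≡ 287 (mod 403)
374^20 ≡ 373 (mod 403)
374^24 ≡ 326 (mod 403)
374^30 ≡ 1 (mod 403) ✓
The order of 374 is 30, so the subgroup it generates has 30 elements.
[(Z/403Z)^× : ⟨374⟩] = 360/30 = 12.

12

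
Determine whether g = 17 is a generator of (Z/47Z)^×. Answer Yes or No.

No

φ(47) = 47 − 1 = 46 = 2 · 23.
17 is a primitive root mod 47 iff 17^(φ(47)/q) ≢ 1 for every prime q | φ(47), i.e. q ∈ {2, 23}.
17^23 ≡ 1 (mod 47)  [q = 2: ≡ 1 ✗]
17^2 ≡ 7 (mod 47)  [q = 23: ≢ 1 ✓]
Since 17^23 ≡ 1, the order of 17 divides 23 < 46, so 17 is not a primitive root.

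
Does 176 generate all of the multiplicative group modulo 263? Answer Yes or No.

φ(263) = 263 − 1 = 262 = 2 · 131.
Test 176^(262/q) mod 263 for each prime factor q of 262:
176^131 ≡ 1 (mod 263)  [q = 2: ≡ 1 ✗]
176^2 ≡ 205 (mod 263)  [q = 131: ≢ 1 ✓]
176^131 ≡ 1 shows ord(176) | 131, strictly less than φ(263); not a primitive root.

No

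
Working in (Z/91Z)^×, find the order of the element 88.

6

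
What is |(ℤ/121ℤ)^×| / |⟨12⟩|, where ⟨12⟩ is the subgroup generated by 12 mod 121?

By Lagrange's theorem, ord_121(12) divides φ(121) = φ(11^2) = 11·(11−1) = 110 = 2 · 5 · 11.
Divisors of 110: 1, 2, 5, 10, 11, 22, 55, 110.
Evaluate successive powers at the divisors of 110:
12^1 ≡ 12 (mod 121)
12^2 ≡ 23 (mod 121)
12^5 ≡ 56 (mod 121)
12^10 ≡ 111 (mod 121)
12^11 ≡ 1 (mod 121) ✓
The order of 12 is 11, so the subgroup it generates has 11 elements.
Index = |(Z/121Z)^×| / |⟨12⟩| = 110 / 11 = 10.

10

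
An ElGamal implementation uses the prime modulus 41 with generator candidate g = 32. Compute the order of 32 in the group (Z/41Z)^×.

4

Since 32 ∈ (Z/41Z)^×, its order divides φ(41) = 41 − 1 = 40 = 2^3 · 5.
Divisors of 40: 1, 2, 4, 5, 8, 10, 20, 40.
Evaluate successive powers at the divisors of 40:
32^1 ≡ 32 (mod 41)
32^2 ≡ 40 (mod 41)
32^4 ≡ 1 (mod 41) ✓
So ord_41(32) = 4.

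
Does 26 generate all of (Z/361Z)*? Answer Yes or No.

No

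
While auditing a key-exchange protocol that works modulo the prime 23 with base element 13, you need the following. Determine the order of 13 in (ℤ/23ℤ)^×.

The order of 13 must divide φ(23) = 23 − 1 = 22 = 2 · 11.
Divisors of 22: 1, 2, 11, 22.
Evaluate successive powers at the divisors of 22:
13^1 ≡ 13
13^2 ≡ 8
13^11 ≡ 1
Hence ord(13) = 11.

11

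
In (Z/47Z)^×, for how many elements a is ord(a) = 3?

φ(47) = 47 − 1 = 46 = 2 · 23.
In a cyclic group of order 46, there are φ(d) elements of order d for each divisor d of 46, and zero for non-divisors.
3 does not divide 46, so no element of (Z/47Z)^× has order 3.

0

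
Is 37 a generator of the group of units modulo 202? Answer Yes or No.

No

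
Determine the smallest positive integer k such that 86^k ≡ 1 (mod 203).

6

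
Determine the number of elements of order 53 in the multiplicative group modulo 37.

0

φ(37) = 37 − 1 = 36 = 2^2 · 3^2.
(Z/37Z)^× is cyclic (|G| = 36); a cyclic group of order m has exactly φ(d) elements of each order d | m, and none otherwise.
Since 53 ∤ 36, the count is 0.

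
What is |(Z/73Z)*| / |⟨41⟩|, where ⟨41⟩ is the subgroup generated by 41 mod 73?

4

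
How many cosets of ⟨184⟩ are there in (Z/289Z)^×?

1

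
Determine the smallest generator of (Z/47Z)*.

5

φ(47) = 47 − 1 = 46 = 2 · 23.
Test candidates g = 2, 3, … against the prime factors q ∈ {2, 23} of φ(47): g is a generator iff g^(46/q) ≢ 1 for every such q.
g = 2: 2^23 ≡ 1 — hits 1, so not a primitive root.
g = 3: 3^23 ≡ 1 — hits 1, so not a primitive root.
g = 4: 4^23 ≡ 1 — hits 1, so not a primitive root.
g = 5: 5^23 ≡ 46; 5^2 ≡ 25 — none is 1, so 5 is a primitive root.
Hence the least primitive root of 47 is 5.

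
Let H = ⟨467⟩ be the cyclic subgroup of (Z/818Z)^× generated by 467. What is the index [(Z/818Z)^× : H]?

3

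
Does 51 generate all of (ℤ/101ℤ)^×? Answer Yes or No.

Yes

φ(101) = 101 − 1 = 100 = 2^2 · 5^2.
Test 51^(100/q) mod 101 for each prime factor q of 100:
51^50 ≡ 100 (mod 101)  [q = 2: ≢ 1 ✓]
51^20 ≡ 84 (mod 101)  [q = 5: ≢ 1 ✓]
None equal 1, so ord_101(51) = 100: 51 is a primitive root.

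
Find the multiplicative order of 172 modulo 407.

By Lagrange's theorem, ord_407(172) divides φ(407) = φ(11·37) = (11−1)·(37−1) = 10·36 = 360 = 2^3 · 3^2 · 5.
Divisors of 360: 1, 2, 3, 4, 5, 6, 8, 9, 10, 12, 15, 18, 20, 24, 30, 36, 40, 45, 60, 72, 90, 120, 180, 360.
Test each divisor d:
172^1 ≡ 172
172^2 ≡ 280
172^3 ≡ 134
172^4 ≡ 256
172^5 ≡ 76
172^6 ≡ 48
172^8 ≡ 9
172^9 ≡ 327
172^10 ≡ 78
172^12 ≡ 269
172^15 ≡ 230
172^18 ≡ 295
172^20 ≡ 386
172^24 ≡ 322
172^30 ≡ 397
172^36 ≡ 334
172^40 ≡ 34
172^45 ≡ 142
172^60 ≡ 100
172^72 ≡ 38
172^90 ≡ 221
172^120 ≡ 232
172^180 ≡ 1
The smallest such exponent is 180, so the order of 172 is 180.

180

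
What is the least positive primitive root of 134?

φ(134) = φ(2)·φ(67) = 1·66 = 66 = 2 · 3 · 11.
g is a primitive root iff g^(66/q) ≢ 1 (mod 134) for each prime q ∈ {2, 3, 11}.
g = 2: gcd(2, 134) = 2 > 1, not a unit — skip.
g = 3: 3^33 ≡ 133; 3^22 ≡ 1 — hits 1, so not a primitive root.
g = 4: gcd(4, 134) = 2 > 1, not a unit — skip.
g = 5: 5^33 ≡ 133; 5^22 ≡ 1 — hits 1, so not a primitive root.
g = 6: gcd(6, 134) = 2 > 1, not a unit — skip.
g = 7: 7^33 ≡ 133; 7^22 ≡ 29; 7^6 ≡ 131 — none is 1, so 7 is a primitive root.
So 7 is the smallest generator of (Z/134Z)^×.

7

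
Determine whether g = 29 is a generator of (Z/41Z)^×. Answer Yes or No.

φ(41) = 41 − 1 = 40 = 2^3 · 5.
Test 29^(40/q) mod 41 for each prime factor q of 40:
29^20 ≡ 40 (mod 41)  [q = 2: ≢ 1 ✓]
29^8 ≡ 18 (mod 41)  [q = 5: ≢ 1 ✓]
Every test exponent gives a nontrivial residue, hence 29 generates the full group.

Yes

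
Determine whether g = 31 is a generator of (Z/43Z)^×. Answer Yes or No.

No

φ(43) = 43 − 1 = 42 = 2 · 3 · 7.
It suffices to check that the order of 31 is not a proper divisor of 42: compute 31^(42/q) for q ∈ {2, 3, 7}.
31^21 ≡ 1 (mod 43)  [q = 2: ≡ 1 ✗]
31^14 ≡ 36 (mod 43)  [q = 3: ≢ 1 ✓]
31^6 ≡ 21 (mod 43)  [q = 7: ≢ 1 ✓]
Since 31^21 ≡ 1, the order of 31 divides 21 < 42, so 31 is not a primitive root.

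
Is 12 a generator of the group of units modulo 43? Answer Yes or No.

Yes

φ(43) = 43 − 1 = 42 = 2 · 3 · 7.
It suffices to check that the order of 12 is not a proper divisor of 42: compute 12^(42/q) for q ∈ {2, 3, 7}.
12^21 ≡ 42 (mod 43)  [q = 2: ≢ 1 ✓]
12^14 ≡ 36 (mod 43)  [q = 3: ≢ 1 ✓]
12^6 ≡ 21 (mod 43)  [q = 7: ≢ 1 ✓]
All checks pass, so 12 has order 42 and is a primitive root modulo 43.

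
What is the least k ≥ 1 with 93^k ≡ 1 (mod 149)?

148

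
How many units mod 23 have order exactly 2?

1

φ(23) = 23 − 1 = 22 = 2 · 11.
In a cyclic group of order 22, there are φ(d) elements of order d for each divisor d of 22, and zero for non-divisors.
2 | 22, and φ(2) = 2 − 1 = 1.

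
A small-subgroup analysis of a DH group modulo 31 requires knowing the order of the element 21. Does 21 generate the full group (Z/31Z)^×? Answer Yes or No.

Yes

φ(31) = 31 − 1 = 30 = 2 · 3 · 5.
It suffices to check that the order of 21 is not a proper divisor of 30: compute 21^(30/q) for q ∈ {2, 3, 5}.
21^15 ≡ 30 (mod 31)  [q = 2: ≢ 1 ✓]
21^10 ≡ 5 (mod 31)  [q = 3: ≢ 1 ✓]
21^6 ≡ 2 (mod 31)  [q = 5: ≢ 1 ✓]
All checks pass, so 21 has order 30 and is a primitive root modulo 31.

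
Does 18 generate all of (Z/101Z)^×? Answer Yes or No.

Yes

φ(101) = 101 − 1 = 100 = 2^2 · 5^2.
It suffices to check that the order of 18 is not a proper divisor of 100: compute 18^(100/q) for q ∈ {2, 5}.
18^50 ≡ 100 (mod 101)  [q = 2: ≢ 1 ✓]
18^20 ≡ 84 (mod 101)  [q = 5: ≢ 1 ✓]
All checks pass, so 18 has order 100 and is a primitive root modulo 101.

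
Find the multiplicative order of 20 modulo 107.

106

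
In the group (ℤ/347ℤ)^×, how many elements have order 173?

φ(347) = 347 − 1 = 346 = 2 · 173.
Since (Z/347Z)^× is cyclic of order 346, the number of elements of order d is φ(d) when d | 346 and 0 otherwise.
173 | 346, and φ(173) = 173 − 1 = 172.

172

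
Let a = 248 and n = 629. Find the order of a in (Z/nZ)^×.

48

ord(248) | φ(629) = φ(17·37) = (17−1)·(37−1) = 16·36 = 576 = 2^6 · 3^2.
Divisors of 576: 1, 2, 3, 4, 6, 8, 9, 12, 16, 18, 24, 32, 36, 48, 64, 72, 96, 144, 192, 288, 576.
Test each divisor d:
248^1 ≡ 248 (mod 629)
248^2 ≡ 491 (mod 629)
248^3 ≡ 371 (mod 629)
248^4 ≡ 174 (mod 629)
248^6 ≡ 519 (mod 629)
248^8 ≡ 84 (mod 629)
248^9 ≡ 75 (mod 629)
248^12 ≡ 149 (mod 629)
248^16 ≡ 137 (mod 629)
248^18 ≡ 593 (mod 629)
248^24 ≡ 186 (mod 629)
248^32 ≡ 528 (mod 629)
248^36 ≡ 38 (mod 629)
248^48 ≡ 1 (mod 629) ✓
So ord_629(248) = 48.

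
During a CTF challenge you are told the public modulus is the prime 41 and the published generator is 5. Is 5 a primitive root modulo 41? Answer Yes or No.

φ(41) = 41 − 1 = 40 = 2^3 · 5.
5 is a primitive root mod 41 iff 5^(φ(41)/q) ≢ 1 for every prime q | φ(41), i.e. q ∈ {2, 5}.
5^20 ≡ 1 (mod 41)  [q = 2: ≡ 1 ✗]
5^8 ≡ 18 (mod 41)  [q = 5: ≢ 1 ✓]
Since 5^20 ≡ 1, the order of 5 divides 20 < 40, so 5 is not a primitive root.

No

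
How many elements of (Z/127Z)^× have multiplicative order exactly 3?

2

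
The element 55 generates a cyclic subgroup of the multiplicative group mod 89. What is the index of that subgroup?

22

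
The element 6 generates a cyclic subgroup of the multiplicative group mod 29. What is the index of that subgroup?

The order of 6 must divide φ(29) = 29 − 1 = 28 = 2^2 · 7.
Divisors of 28: 1, 2, 4, 7, 14, 28.
Test each divisor d:
6^1 ≡ 6 (mod 29)
6^2 ≡ 7 (mod 29)
6^4 ≡ 20 (mod 29)
6^7 ≡ 28 (mod 29)
6^14 ≡ 1 (mod 29) ✓
The order of 6 is 14, so the subgroup it generates has 14 elements.
The index is φ(29) / ord(6) = 28 / 14 = 2.

2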